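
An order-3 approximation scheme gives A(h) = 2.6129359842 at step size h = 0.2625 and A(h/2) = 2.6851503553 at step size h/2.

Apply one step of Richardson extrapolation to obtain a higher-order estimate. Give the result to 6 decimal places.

2.695467

Error is O(h^3); halving h shrinks it by 2^3 = 8.
Top: 8(2.6851503553) − (2.6129359842) = 18.8682668582
(8 × 2.6851503553 − 2.6129359842)/(8 − 1) = 2.6954666940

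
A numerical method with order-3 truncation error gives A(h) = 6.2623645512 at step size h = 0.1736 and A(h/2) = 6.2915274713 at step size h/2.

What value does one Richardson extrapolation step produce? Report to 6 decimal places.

With r = 3 the leading error scales as h^3, so the weight is 2^3 = 8.
8 × 6.2915274713 = 50.3322197704; 50.3322197704 − 6.2623645512 = 44.0698552192
Denominator 8 − 1 = 7.
So the Richardson estimate is 6.2956936027.
Shift from A(h/2): +0.0041661314.

6.295694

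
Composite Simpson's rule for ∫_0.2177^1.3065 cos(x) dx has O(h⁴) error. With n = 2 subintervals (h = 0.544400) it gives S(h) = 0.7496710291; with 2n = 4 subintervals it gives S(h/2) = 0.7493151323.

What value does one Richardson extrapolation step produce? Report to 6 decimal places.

Leading term ∝ h^4; use weight 16 = 2^4.
Numerator 16·A(h/2) − A(h) = 16·0.7493151323 − 0.7496710291 = 11.2393710877
Denominator 16 − 1 = 15.
(16·0.7493151323 − 0.7496710291)/(16 − 1) = 0.7492914058

0.749291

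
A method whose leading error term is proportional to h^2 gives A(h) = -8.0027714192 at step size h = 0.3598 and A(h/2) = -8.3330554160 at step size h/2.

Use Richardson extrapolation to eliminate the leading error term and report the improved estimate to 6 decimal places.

-8.443150

r = 2, so 2^r = 4.
Difference of the inputs: -8.3330554160 − (-8.0027714192) = -0.3302839968
Correction (A(h/2) − A(h))/(4 − 1) = (-0.3302839968)/3 = -0.1100946656
R = -8.3330554160 − 0.1100946656 = -8.4431500816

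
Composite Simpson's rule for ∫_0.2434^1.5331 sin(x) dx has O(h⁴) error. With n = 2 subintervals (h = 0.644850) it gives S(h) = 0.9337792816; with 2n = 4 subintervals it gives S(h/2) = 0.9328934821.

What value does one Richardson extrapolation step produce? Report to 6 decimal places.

0.932834

Error is O(h^4); halving h shrinks it by 2^4 = 16.
16 × 0.9328934821 − 0.9337792816 = 13.9925164320
13.9925164320 ÷ 15 = 0.9328344288
Gap between inputs: 8.858e-04; correction applied: −0.0000590533.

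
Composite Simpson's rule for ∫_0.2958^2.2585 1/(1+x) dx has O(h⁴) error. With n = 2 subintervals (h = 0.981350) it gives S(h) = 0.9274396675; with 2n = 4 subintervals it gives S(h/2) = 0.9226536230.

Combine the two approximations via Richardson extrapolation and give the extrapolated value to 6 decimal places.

0.922335

Order 4 gives 2^r = 16 and 2^r − 1 = 15.
16*0.9226536230 = 14.7624579680; subtract 0.9274396675 → 13.8350183005
Divide by 2^4 − 1 = 15.
Extrapolated: 13.8350183005 / 15 = 0.9223345534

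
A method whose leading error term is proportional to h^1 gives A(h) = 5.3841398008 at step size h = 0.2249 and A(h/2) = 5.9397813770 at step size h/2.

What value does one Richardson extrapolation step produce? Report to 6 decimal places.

Method order is 1; weight 2^1 = 2.
2×5.9397813770 = 11.8795627540; subtract 5.3841398008 → 6.4954229532
Divide by 2^1 − 1 = 1.
6.4954229532 ÷ 1 = 6.4954229532
Correction |R − A(h/2)| = 5.556e-01; gap |A(h/2) − A(h)| = 5.556e-01.

6.495423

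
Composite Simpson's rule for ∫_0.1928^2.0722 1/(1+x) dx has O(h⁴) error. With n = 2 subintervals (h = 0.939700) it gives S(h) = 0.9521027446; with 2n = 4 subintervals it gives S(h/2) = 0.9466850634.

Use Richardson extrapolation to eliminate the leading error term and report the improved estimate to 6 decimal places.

Method order is 4; weight 2^4 = 16.
Numerator 16*A(h/2) − A(h) = 16*0.9466850634 − 0.9521027446 = 14.1948582698
Divide by 2^4 − 1 = 15.
Extrapolated: 14.1948582698 / 15 = 0.9463238847
Gap between inputs: 5.418e-03; correction applied: −0.0003611787.

0.946324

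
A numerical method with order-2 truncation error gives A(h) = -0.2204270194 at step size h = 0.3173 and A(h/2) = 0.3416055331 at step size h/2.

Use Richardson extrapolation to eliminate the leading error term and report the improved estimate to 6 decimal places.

0.528950

r = 2: numerator weight 4, denominator 3.
Top: 4(0.3416055331) − (-0.2204270194) = 1.5868491518
Denominator 4 − 1 = 3.
So the Richardson estimate is 0.5289497173.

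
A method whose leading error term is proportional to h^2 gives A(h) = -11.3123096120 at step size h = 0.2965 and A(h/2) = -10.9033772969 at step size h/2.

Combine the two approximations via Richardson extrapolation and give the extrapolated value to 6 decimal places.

-10.767067

r = 2: numerator weight 4, denominator 3.
4·(-10.9033772969) = -43.6135091876; (-43.6135091876) − (-11.3123096120) = -32.3011995756
Divide by 2^2 − 1 = 3.
Result: -10.7670665252
Gap between inputs: 4.089e-01; correction applied: +0.1363107717.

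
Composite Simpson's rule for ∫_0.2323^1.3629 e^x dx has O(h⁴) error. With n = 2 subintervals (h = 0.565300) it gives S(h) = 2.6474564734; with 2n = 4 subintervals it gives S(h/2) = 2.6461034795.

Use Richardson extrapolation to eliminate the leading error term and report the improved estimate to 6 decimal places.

2.646013

Order 4 gives 2^r = 16 and 2^r − 1 = 15.
Difference of the inputs: 2.6461034795 − 2.6474564734 = -0.0013529939
Divide by 2^4 − 1 = 15: (-0.0013529939)/15 = -0.0000901996
R = A(h/2) + (A(h/2) − A(h))/15 = 2.6461034795 − 0.0000901996 = 2.6460132799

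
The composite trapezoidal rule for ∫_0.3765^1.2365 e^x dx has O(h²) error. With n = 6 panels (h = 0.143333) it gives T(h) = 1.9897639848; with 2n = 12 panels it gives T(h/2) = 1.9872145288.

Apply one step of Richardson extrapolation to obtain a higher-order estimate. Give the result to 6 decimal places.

r = 2: numerator weight 4, denominator 3.
Top: 4(1.9872145288) − (1.9897639848) = 5.9590941304
5.9590941304 ÷ 3 = 1.9863647101
Shift from A(h/2): −0.0008498187.

1.986365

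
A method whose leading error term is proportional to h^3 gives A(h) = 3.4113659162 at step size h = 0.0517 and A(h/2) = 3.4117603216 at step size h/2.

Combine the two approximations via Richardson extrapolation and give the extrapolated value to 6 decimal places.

Leading term ∝ h^3; use weight 8 = 2^3.
Numerator 8 × A(h/2) − A(h) = 8 × 3.4117603216 − 3.4113659162 = 23.8827166566
Divide by 2^3 − 1 = 7.
Extrapolated: 23.8827166566 / 7 = 3.4118166652

3.411817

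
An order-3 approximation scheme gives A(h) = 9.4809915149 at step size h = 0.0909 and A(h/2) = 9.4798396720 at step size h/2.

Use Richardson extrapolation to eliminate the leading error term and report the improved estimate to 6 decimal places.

Error is O(h^3); halving h shrinks it by 2^3 = 8.
8*9.4798396720 − 9.4809915149 = 66.3577258611
66.3577258611 ÷ 7 = 9.4796751230
Gap between inputs: 1.152e-03; correction applied: −0.0001645490.

9.479675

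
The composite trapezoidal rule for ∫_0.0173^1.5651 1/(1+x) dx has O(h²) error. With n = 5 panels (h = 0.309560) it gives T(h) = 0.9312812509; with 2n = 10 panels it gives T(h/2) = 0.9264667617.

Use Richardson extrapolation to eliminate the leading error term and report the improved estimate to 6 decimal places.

0.924862

Leading term ∝ h^2; use weight 4 = 2^2.
2^2·A(h/2) = 3.7058670468; minus A(h) gives 2.7745857959.
Divide by 2^2 − 1 = 3.
So the Richardson estimate is 0.9248619320.
Correction |R − A(h/2)| = 1.605e-03; gap |A(h/2) − A(h)| = 4.814e-03.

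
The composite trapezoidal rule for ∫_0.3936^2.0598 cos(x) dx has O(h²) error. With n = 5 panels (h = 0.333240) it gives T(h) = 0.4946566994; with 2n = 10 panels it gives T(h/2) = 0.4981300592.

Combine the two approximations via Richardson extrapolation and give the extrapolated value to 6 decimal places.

r = 2, so 2^r = 4.
4×0.4981300592 = 1.9925202368; subtract 0.4946566994 → 1.4978635374
1.4978635374 ÷ 3 = 0.4992878458

0.499288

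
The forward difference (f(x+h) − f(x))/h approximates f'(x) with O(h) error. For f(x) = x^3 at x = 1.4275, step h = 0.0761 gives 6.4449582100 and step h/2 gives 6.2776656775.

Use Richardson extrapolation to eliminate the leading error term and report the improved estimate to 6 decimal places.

6.110373

With r = 1 the leading error scales as h^1, so the weight is 2^1 = 2.
2^1*A(h/2) = 12.5553313550; minus A(h) gives 6.1103731450.
Denominator 2 − 1 = 1.
So the Richardson estimate is 6.1103731450.
Gap between inputs: 1.673e-01; correction applied: −0.1672925325.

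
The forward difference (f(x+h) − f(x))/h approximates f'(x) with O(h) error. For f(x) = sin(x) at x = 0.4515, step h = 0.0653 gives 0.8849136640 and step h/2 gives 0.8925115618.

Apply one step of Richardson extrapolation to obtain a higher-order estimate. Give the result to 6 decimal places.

0.900109

The method has order 1: 2^1 = 2.
Top: 2(0.8925115618) − (0.8849136640) = 0.9001094596
(2·0.8925115618 − 0.8849136640)/(2 − 1) = 0.9001094596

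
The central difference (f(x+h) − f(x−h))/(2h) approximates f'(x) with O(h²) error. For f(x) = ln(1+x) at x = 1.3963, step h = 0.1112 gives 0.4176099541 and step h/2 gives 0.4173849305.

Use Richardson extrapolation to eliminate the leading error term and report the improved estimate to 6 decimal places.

r = 2, so 2^r = 4.
4×0.4173849305 − 0.4176099541 = 1.2519297679
Denominator 4 − 1 = 3.
Result: 0.4173099226
Correction |R − A(h/2)| = 7.501e-05; gap |A(h/2) − A(h)| = 2.250e-04.

0.417310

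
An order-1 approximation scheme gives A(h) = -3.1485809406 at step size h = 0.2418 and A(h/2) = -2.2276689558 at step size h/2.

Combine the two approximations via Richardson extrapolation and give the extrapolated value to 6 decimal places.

With r = 1 the leading error scales as h^1, so the weight is 2^1 = 2.
2^1·A(h/2) = -4.4553379116; minus A(h) gives -1.3067569710.
R = (-1.3067569710)/1 = -1.3067569710

-1.306757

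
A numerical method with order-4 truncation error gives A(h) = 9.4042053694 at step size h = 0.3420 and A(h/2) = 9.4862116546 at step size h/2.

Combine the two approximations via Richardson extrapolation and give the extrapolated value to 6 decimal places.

9.491679

With r = 4 the leading error scales as h^4, so the weight is 2^4 = 16.
2^4 × A(h/2) = 151.7793864736; minus A(h) gives 142.3751811042.
Extrapolated: 142.3751811042 / 15 = 9.4916787403
Gap between inputs: 8.201e-02; correction applied: +0.0054670857.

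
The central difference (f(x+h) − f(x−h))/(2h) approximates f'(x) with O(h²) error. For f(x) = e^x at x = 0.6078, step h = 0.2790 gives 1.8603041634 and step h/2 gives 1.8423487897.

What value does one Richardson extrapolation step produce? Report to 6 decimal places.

r = 2, so 2^r = 4.
4×1.8423487897 = 7.3693951588; 7.3693951588 − 1.8603041634 = 5.5090909954
Extrapolated: 5.5090909954 / 3 = 1.8363636651
Shift from A(h/2): −0.0059851246.

1.836364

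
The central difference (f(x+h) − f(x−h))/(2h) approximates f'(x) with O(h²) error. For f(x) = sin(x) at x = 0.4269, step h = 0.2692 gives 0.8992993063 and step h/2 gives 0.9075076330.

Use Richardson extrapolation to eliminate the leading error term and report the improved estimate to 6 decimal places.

Error is O(h^2); halving h shrinks it by 2^2 = 4.
4*0.9075076330 − 0.8992993063 = 2.7307312257
Extrapolated: 2.7307312257 / 3 = 0.9102437419
Shift from A(h/2): +0.0027361089.

0.910244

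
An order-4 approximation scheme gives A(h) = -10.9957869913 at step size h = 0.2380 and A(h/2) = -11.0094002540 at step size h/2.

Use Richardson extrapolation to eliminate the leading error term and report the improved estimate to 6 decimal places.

-11.010308

Order 4 gives 2^r = 16 and 2^r − 1 = 15.
Numerator 16 × A(h/2) − A(h) = 16 × (-11.0094002540) − (-10.9957869913) = -165.1546170727
R = (-165.1546170727)/15 = -11.0103078048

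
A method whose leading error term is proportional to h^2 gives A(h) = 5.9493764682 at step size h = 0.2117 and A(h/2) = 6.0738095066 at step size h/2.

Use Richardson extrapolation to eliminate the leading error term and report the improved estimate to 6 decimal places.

Method order is 2; weight 2^2 = 4.
4 × 6.0738095066 = 24.2952380264; subtract 5.9493764682 → 18.3458615582
(4 × 6.0738095066 − 5.9493764682)/(4 − 1) = 6.1152871861

6.115287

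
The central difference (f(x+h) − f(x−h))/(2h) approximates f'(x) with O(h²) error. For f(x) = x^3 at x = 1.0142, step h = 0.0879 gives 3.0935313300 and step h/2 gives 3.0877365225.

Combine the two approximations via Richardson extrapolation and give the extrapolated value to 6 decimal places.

3.085805

Order 2 gives 2^r = 4 and 2^r − 1 = 3.
A(h/2) − A(h) = 3.0877365225 − 3.0935313300 = -0.0057948075
Correction (A(h/2) − A(h))/(4 − 1) = (-0.0057948075)/3 = -0.0019316025
R = A(h/2) + (A(h/2) − A(h))/3 = 3.0877365225 − 0.0019316025 = 3.0858049200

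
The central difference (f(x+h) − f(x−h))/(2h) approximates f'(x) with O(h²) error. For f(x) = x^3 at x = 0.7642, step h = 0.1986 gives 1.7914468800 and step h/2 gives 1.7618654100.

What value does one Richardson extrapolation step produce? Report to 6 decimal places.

Leading term ∝ h^2; use weight 4 = 2^2.
4·1.7618654100 − 1.7914468800 = 5.2560147600
5.2560147600 ÷ 3 = 1.7520049200
Correction |R − A(h/2)| = 9.860e-03; gap |A(h/2) − A(h)| = 2.958e-02.

1.752005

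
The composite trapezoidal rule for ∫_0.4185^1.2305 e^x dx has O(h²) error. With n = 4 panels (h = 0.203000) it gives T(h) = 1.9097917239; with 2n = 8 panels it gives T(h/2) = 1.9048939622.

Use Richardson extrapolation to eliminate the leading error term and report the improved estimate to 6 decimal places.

1.903261

Order 2 gives 2^r = 4 and 2^r − 1 = 3.
4*1.9048939622 − 1.9097917239 = 5.7097841249
(4*1.9048939622 − 1.9097917239)/(4 − 1) = 1.9032613750
Shift from A(h/2): −0.0016325872.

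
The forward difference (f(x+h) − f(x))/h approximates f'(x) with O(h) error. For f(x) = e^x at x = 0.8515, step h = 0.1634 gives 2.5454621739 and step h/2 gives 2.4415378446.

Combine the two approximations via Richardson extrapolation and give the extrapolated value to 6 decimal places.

2.337614

Leading term ∝ h^1; use weight 2 = 2^1.
2×2.4415378446 = 4.8830756892; 4.8830756892 − 2.5454621739 = 2.3376135153
Divide by 2^1 − 1 = 1.
Extrapolated: 2.3376135153 / 1 = 2.3376135153
Correction |R − A(h/2)| = 1.039e-01; gap |A(h/2) − A(h)| = 1.039e-01.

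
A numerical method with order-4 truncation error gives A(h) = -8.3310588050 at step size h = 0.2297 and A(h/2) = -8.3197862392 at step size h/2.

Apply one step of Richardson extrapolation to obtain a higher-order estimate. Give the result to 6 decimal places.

-8.319035

With r = 4 the leading error scales as h^4, so the weight is 2^4 = 16.
16×(-8.3197862392) = -133.1165798272; (-133.1165798272) − (-8.3310588050) = -124.7855210222
Extrapolated: (-124.7855210222) / 15 = -8.3190347348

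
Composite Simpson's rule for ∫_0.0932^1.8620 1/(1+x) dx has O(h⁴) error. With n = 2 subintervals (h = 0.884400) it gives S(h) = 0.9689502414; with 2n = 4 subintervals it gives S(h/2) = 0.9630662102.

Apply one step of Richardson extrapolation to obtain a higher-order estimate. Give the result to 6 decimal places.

The method has order 4: 2^4 = 16.
2^4×A(h/2) = 15.4090593632; minus A(h) gives 14.4401091218.
14.4401091218 ÷ 15 = 0.9626739415

0.962674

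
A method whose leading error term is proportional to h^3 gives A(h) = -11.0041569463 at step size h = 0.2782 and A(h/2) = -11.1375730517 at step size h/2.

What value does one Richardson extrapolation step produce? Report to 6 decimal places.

-11.156632

With r = 3 the leading error scales as h^3, so the weight is 2^3 = 8.
Difference of the inputs: -11.1375730517 − (-11.0041569463) = -0.1334161054
Divide by 2^3 − 1 = 7: (-0.1334161054)/7 = -0.0190594436
R = -11.1375730517 − 0.0190594436 = -11.1566324953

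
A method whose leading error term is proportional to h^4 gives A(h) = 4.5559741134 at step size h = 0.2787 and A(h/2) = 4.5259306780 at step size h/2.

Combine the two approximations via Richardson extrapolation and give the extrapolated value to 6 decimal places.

4.523928

Order 4 gives 2^r = 16 and 2^r − 1 = 15.
Weighted: 72.4148908480 − 4.5559741134 = 67.8589167346
R = 67.8589167346/15 = 4.5239277823
Correction |R − A(h/2)| = 2.003e-03; gap |A(h/2) − A(h)| = 3.004e-02.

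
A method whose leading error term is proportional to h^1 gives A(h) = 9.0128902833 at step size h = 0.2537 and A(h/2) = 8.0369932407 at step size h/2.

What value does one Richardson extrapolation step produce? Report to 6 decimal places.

Method order is 1; weight 2^1 = 2.
Weighted: 16.0739864814 − 9.0128902833 = 7.0610961981
Denominator 2 − 1 = 1.
7.0610961981 ÷ 1 = 7.0610961981

7.061096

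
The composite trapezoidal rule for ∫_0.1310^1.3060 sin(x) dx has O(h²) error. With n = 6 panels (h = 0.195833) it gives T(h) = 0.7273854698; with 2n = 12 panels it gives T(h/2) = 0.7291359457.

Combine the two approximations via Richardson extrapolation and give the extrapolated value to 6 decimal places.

0.729719

Leading term ∝ h^2; use weight 4 = 2^2.
4 × 0.7291359457 = 2.9165437828; 2.9165437828 − 0.7273854698 = 2.1891583130
Denominator 4 − 1 = 3.
2.1891583130 ÷ 3 = 0.7297194377
Correction |R − A(h/2)| = 5.835e-04; gap |A(h/2) − A(h)| = 1.750e-03.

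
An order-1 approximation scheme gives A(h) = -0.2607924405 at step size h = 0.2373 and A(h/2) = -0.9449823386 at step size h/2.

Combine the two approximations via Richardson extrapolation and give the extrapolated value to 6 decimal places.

With r = 1 the leading error scales as h^1, so the weight is 2^1 = 2.
Weighted: (-1.8899646772) − (-0.2607924405) = -1.6291722367
(2*(-0.9449823386) − (-0.2607924405))/(2 − 1) = -1.6291722367

-1.629172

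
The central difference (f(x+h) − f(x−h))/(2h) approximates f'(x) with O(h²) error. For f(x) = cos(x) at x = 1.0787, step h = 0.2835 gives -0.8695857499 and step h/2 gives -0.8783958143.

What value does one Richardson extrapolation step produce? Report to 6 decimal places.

-0.881333

Error is O(h^2); halving h shrinks it by 2^2 = 4.
Difference of the inputs: -0.8783958143 − (-0.8695857499) = -0.0088100644
Divide by 2^2 − 1 = 3: (-0.0088100644)/3 = -0.0029366881
R = -0.8783958143 − 0.0029366881 = -0.8813325024
Gap between inputs: 8.810e-03; correction applied: −0.0029366881.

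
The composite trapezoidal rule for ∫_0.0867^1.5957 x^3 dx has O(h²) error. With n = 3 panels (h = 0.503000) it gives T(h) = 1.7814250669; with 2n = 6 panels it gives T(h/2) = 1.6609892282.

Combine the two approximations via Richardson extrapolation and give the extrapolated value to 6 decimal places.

Order 2 gives 2^r = 4 and 2^r − 1 = 3.
2^2*A(h/2) = 6.6439569128; minus A(h) gives 4.8625318459.
Divide by 2^2 − 1 = 3.
Result: 1.6208439486
Correction |R − A(h/2)| = 4.015e-02; gap |A(h/2) − A(h)| = 1.204e-01.

1.620844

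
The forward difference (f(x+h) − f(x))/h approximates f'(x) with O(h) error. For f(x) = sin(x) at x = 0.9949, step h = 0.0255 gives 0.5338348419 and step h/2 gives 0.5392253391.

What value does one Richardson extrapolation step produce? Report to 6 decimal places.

0.544616

Leading term ∝ h^1; use weight 2 = 2^1.
2 × 0.5392253391 − 0.5338348419 = 0.5446158363
Divide by 2^1 − 1 = 1.
(2 × 0.5392253391 − 0.5338348419)/(2 − 1) = 0.5446158363
Correction |R − A(h/2)| = 5.390e-03; gap |A(h/2) − A(h)| = 5.390e-03.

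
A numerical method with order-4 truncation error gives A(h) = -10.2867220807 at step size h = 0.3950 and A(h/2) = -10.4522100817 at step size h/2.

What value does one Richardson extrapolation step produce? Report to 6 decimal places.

Method order is 4; weight 2^4 = 16.
Numerator 16×A(h/2) − A(h) = 16×(-10.4522100817) − (-10.2867220807) = -156.9486392265
(-156.9486392265) ÷ 15 = -10.4632426151

-10.463243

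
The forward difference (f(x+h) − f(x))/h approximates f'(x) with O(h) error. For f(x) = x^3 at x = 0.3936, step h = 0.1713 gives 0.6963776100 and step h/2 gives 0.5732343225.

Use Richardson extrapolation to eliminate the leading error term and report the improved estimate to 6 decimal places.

0.450091

Method order is 1; weight 2^1 = 2.
2×0.5732343225 = 1.1464686450; 1.1464686450 − 0.6963776100 = 0.4500910350
Denominator 2 − 1 = 1.
(2×0.5732343225 − 0.6963776100)/(2 − 1) = 0.4500910350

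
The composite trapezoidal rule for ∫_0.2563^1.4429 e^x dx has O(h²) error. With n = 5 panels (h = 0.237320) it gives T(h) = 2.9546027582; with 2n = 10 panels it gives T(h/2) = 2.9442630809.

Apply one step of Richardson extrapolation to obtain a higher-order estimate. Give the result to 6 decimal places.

2.940817

r = 2: numerator weight 4, denominator 3.
Difference of the inputs: 2.9442630809 − 2.9546027582 = -0.0103396773
Divide by 2^2 − 1 = 3: (-0.0103396773)/3 = -0.0034465591
R = A(h/2) + (A(h/2) − A(h))/3 = 2.9442630809 − 0.0034465591 = 2.9408165218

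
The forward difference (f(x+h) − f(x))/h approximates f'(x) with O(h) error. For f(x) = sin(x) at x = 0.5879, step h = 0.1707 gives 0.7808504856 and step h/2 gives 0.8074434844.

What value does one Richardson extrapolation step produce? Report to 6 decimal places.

0.834036

Method order is 1; weight 2^1 = 2.
2^1·A(h/2) = 1.6148869688; minus A(h) gives 0.8340364832.
Extrapolated: 0.8340364832 / 1 = 0.8340364832
Gap between inputs: 2.659e-02; correction applied: +0.0265929988.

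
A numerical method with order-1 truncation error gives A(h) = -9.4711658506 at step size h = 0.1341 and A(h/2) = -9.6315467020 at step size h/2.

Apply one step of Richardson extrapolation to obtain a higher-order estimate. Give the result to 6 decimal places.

-9.791928

Leading term ∝ h^1; use weight 2 = 2^1.
2*(-9.6315467020) = -19.2630934040; subtract (-9.4711658506) → -9.7919275534
Denominator 2 − 1 = 1.
R = (-9.7919275534)/1 = -9.7919275534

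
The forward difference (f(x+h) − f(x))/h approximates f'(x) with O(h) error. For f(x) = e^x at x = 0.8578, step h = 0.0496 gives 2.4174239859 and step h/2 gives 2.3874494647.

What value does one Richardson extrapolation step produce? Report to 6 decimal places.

2.357475

r = 1: numerator weight 2, denominator 1.
A(h/2) − A(h) = 2.3874494647 − 2.4174239859 = -0.0299745212
Correction (A(h/2) − A(h))/(2 − 1) = (-0.0299745212)/1 = -0.0299745212
R = A(h/2) + (A(h/2) − A(h))/1 = 2.3874494647 − 0.0299745212 = 2.3574749435
Shift from A(h/2): −0.0299745212.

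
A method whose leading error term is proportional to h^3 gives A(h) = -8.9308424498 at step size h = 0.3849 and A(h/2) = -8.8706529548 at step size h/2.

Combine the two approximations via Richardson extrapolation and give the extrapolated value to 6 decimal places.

Leading term ∝ h^3; use weight 8 = 2^3.
Difference of the inputs: -8.8706529548 − (-8.9308424498) = 0.0601894950
Divide by 2^3 − 1 = 7: 0.0601894950/7 = 0.0085984993
R = A(h/2) + (A(h/2) − A(h))/7 = -8.8706529548 + 0.0085984993 = -8.8620544555

-8.862054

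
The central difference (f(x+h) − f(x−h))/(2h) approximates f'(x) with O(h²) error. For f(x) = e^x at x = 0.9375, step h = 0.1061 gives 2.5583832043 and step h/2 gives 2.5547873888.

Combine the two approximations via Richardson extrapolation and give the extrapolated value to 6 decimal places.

The method has order 2: 2^2 = 4.
4*2.5547873888 − 2.5583832043 = 7.6607663509
Divide by 2^2 − 1 = 3.
Extrapolated: 7.6607663509 / 3 = 2.5535887836

2.553589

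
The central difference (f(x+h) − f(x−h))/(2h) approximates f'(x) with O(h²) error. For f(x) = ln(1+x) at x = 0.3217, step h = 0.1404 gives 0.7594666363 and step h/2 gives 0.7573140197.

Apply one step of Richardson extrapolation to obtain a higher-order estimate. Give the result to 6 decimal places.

Leading term ∝ h^2; use weight 4 = 2^2.
2^2·A(h/2) = 3.0292560788; minus A(h) gives 2.2697894425.
Denominator 4 − 1 = 3.
R = 2.2697894425/3 = 0.7565964808

0.756596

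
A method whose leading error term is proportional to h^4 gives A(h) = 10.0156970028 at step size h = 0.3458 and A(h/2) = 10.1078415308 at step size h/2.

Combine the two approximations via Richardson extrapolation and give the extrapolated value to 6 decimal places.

10.113984

r = 4: numerator weight 16, denominator 15.
Difference of the inputs: 10.1078415308 − 10.0156970028 = 0.0921445280
Correction (A(h/2) − A(h))/(16 − 1) = 0.0921445280/15 = 0.0061429685
R = A(h/2) + (A(h/2) − A(h))/15 = 10.1078415308 + 0.0061429685 = 10.1139844993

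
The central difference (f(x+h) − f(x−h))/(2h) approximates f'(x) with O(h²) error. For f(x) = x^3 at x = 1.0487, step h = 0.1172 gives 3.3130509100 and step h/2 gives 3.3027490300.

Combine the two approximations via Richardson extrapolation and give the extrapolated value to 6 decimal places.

3.299315

Order 2 gives 2^r = 4 and 2^r − 1 = 3.
2^2 × A(h/2) = 13.2109961200; minus A(h) gives 9.8979452100.
(4 × 3.3027490300 − 3.3130509100)/(4 − 1) = 3.2993150700
Shift from A(h/2): −0.0034339600.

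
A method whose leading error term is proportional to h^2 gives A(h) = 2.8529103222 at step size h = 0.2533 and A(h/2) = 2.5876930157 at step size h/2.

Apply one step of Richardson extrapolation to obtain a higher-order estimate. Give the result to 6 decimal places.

Method order is 2; weight 2^2 = 4.
4 × 2.5876930157 = 10.3507720628; 10.3507720628 − 2.8529103222 = 7.4978617406
Extrapolated: 7.4978617406 / 3 = 2.4992872469
Gap between inputs: 2.652e-01; correction applied: −0.0884057688.

2.499287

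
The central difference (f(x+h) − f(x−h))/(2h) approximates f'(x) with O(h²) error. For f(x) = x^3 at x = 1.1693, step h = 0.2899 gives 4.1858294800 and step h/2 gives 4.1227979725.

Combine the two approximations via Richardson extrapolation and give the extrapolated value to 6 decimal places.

4.101787

r = 2: numerator weight 4, denominator 3.
4×4.1227979725 = 16.4911918900; subtract 4.1858294800 → 12.3053624100
R = 12.3053624100/3 = 4.1017874700
Shift from A(h/2): −0.0210105025.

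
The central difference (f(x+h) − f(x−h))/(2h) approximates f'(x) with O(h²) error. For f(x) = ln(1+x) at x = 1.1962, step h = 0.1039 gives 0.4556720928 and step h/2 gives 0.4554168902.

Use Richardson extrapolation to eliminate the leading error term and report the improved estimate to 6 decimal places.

0.455332

r = 2: numerator weight 4, denominator 3.
4 × 0.4554168902 − 0.4556720928 = 1.3659954680
R = 1.3659954680/3 = 0.4553318227
Shift from A(h/2): −0.0000850675.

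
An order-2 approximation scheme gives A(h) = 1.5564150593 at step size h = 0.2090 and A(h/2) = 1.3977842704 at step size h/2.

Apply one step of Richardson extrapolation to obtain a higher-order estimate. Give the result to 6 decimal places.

1.344907

Leading term ∝ h^2; use weight 4 = 2^2.
4·1.3977842704 = 5.5911370816; 5.5911370816 − 1.5564150593 = 4.0347220223
Extrapolated: 4.0347220223 / 3 = 1.3449073408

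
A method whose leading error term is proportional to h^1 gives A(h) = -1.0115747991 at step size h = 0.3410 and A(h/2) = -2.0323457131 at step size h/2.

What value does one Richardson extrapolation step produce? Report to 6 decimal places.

-3.053117

Method order is 1; weight 2^1 = 2.
2 × (-2.0323457131) = -4.0646914262; (-4.0646914262) − (-1.0115747991) = -3.0531166271
Divide by 2^1 − 1 = 1.
So the Richardson estimate is -3.0531166271.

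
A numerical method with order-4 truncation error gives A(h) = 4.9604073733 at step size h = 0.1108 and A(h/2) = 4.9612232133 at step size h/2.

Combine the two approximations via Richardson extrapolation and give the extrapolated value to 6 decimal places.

r = 4: numerator weight 16, denominator 15.
Weighted: 79.3795714128 − 4.9604073733 = 74.4191640395
Denominator 16 − 1 = 15.
So the Richardson estimate is 4.9612776026.
Shift from A(h/2): +0.0000543893.

4.961278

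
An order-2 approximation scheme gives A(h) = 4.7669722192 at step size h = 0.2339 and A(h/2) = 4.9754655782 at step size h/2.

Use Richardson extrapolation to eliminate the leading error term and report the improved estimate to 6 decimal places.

5.044963

Method order is 2; weight 2^2 = 4.
Numerator 4 × A(h/2) − A(h) = 4 × 4.9754655782 − 4.7669722192 = 15.1348900936
15.1348900936 ÷ 3 = 5.0449633645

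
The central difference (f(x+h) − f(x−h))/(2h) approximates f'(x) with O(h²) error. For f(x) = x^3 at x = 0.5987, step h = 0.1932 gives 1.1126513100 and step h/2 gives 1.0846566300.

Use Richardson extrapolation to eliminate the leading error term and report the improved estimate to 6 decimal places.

1.075325

r = 2: numerator weight 4, denominator 3.
Numerator 4 × A(h/2) − A(h) = 4 × 1.0846566300 − 1.1126513100 = 3.2259752100
Denominator 4 − 1 = 3.
R = 3.2259752100/3 = 1.0753250700
Correction |R − A(h/2)| = 9.332e-03; gap |A(h/2) − A(h)| = 2.799e-02.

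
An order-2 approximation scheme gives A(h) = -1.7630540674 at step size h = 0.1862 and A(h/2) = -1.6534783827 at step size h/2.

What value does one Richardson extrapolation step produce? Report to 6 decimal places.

With r = 2 the leading error scales as h^2, so the weight is 2^2 = 4.
Numerator 4*A(h/2) − A(h) = 4*(-1.6534783827) − (-1.7630540674) = -4.8508594634
Divide by 2^2 − 1 = 3.
(-4.8508594634) ÷ 3 = -1.6169531545
Correction |R − A(h/2)| = 3.653e-02; gap |A(h/2) − A(h)| = 1.096e-01.

-1.616953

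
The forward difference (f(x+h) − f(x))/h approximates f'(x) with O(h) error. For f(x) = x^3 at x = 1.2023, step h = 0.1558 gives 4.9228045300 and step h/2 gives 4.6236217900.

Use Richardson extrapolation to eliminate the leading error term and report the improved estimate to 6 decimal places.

4.324439

Error is O(h^1); halving h shrinks it by 2^1 = 2.
Numerator 2 × A(h/2) − A(h) = 2 × 4.6236217900 − 4.9228045300 = 4.3244390500
Denominator 2 − 1 = 1.
(2 × 4.6236217900 − 4.9228045300)/(2 − 1) = 4.3244390500
Shift from A(h/2): −0.2991827400.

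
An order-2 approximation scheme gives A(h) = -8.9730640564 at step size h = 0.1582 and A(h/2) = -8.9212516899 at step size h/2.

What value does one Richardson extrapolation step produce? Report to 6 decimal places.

r = 2, so 2^r = 4.
4*(-8.9212516899) − (-8.9730640564) = -26.7119427032
Extrapolated: (-26.7119427032) / 3 = -8.9039809011

-8.903981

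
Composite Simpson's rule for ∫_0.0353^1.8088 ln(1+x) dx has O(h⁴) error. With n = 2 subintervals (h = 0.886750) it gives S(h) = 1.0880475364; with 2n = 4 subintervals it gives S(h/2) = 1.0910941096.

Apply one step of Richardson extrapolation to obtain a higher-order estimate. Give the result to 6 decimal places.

Leading term ∝ h^4; use weight 16 = 2^4.
Weighted: 17.4575057536 − 1.0880475364 = 16.3694582172
Denominator 16 − 1 = 15.
So the Richardson estimate is 1.0912972145.

1.091297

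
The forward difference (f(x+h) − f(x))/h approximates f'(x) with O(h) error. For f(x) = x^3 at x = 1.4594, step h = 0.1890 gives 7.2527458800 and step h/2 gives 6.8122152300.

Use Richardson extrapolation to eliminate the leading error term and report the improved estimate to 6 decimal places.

Error is O(h^1); halving h shrinks it by 2^1 = 2.
2 × 6.8122152300 = 13.6244304600; 13.6244304600 − 7.2527458800 = 6.3716845800
Denominator 2 − 1 = 1.
6.3716845800 ÷ 1 = 6.3716845800

6.371685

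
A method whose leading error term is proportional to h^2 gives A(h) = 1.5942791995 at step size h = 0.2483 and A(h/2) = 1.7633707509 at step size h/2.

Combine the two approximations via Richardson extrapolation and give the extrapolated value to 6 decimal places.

1.819735

Leading term ∝ h^2; use weight 4 = 2^2.
Numerator 4×A(h/2) − A(h) = 4×1.7633707509 − 1.5942791995 = 5.4592038041
Denominator 4 − 1 = 3.
Result: 1.8197346014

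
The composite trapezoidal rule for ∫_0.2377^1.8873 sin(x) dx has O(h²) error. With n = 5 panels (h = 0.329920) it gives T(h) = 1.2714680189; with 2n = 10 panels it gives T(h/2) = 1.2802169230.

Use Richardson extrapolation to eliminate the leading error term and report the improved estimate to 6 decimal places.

r = 2: numerator weight 4, denominator 3.
A(h/2) − A(h) = 1.2802169230 − 1.2714680189 = 0.0087489041
Divide by 2^2 − 1 = 3: 0.0087489041/3 = 0.0029163014
R = 1.2802169230 + 0.0029163014 = 1.2831332244

1.283133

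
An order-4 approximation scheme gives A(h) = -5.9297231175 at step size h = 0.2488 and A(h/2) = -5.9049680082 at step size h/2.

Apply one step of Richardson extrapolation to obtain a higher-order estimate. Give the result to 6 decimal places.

r = 4, so 2^r = 16.
2^4*A(h/2) = -94.4794881312; minus A(h) gives -88.5497650137.
Divide by 2^4 − 1 = 15.
(-88.5497650137) ÷ 15 = -5.9033176676

-5.903318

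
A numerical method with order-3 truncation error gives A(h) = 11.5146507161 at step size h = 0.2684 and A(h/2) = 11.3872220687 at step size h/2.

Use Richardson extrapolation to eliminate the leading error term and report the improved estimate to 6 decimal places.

11.369018

r = 3, so 2^r = 8.
Numerator 8*A(h/2) − A(h) = 8*11.3872220687 − 11.5146507161 = 79.5831258335
Divide by 2^3 − 1 = 7.
79.5831258335 ÷ 7 = 11.3690179762
Correction |R − A(h/2)| = 1.820e-02; gap |A(h/2) − A(h)| = 1.274e-01.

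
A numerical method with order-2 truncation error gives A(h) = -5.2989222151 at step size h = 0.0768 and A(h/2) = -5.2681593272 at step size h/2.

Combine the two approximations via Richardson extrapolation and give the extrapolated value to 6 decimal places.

The method has order 2: 2^2 = 4.
4*(-5.2681593272) = -21.0726373088; subtract (-5.2989222151) → -15.7737150937
R = (-15.7737150937)/3 = -5.2579050312

-5.257905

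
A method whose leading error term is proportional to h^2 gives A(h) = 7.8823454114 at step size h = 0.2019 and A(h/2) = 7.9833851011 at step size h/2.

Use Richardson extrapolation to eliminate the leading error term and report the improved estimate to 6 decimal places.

Leading term ∝ h^2; use weight 4 = 2^2.
Weighted: 31.9335404044 − 7.8823454114 = 24.0511949930
(4·7.9833851011 − 7.8823454114)/(4 − 1) = 8.0170649977

8.017065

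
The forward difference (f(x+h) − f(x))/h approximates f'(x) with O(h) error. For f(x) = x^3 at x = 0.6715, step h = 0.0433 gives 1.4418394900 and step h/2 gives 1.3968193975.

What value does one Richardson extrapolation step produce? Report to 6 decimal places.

Leading term ∝ h^1; use weight 2 = 2^1.
Numerator 2·A(h/2) − A(h) = 2·1.3968193975 − 1.4418394900 = 1.3517993050
Divide by 2^1 − 1 = 1.
Result: 1.3517993050
Shift from A(h/2): −0.0450200925.

1.351799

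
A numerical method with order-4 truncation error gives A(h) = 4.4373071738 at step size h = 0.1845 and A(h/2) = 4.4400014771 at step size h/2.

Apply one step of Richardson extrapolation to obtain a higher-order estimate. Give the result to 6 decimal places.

4.440181

Leading term ∝ h^4; use weight 16 = 2^4.
Top: 16(4.4400014771) − (4.4373071738) = 66.6027164598
Divide by 2^4 − 1 = 15.
Result: 4.4401810973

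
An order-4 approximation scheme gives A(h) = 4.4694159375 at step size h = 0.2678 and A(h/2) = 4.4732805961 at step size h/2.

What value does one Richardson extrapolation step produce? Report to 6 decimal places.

4.473538

Error is O(h^4); halving h shrinks it by 2^4 = 16.
16·4.4732805961 = 71.5724895376; 71.5724895376 − 4.4694159375 = 67.1030736001
(16·4.4732805961 − 4.4694159375)/(16 − 1) = 4.4735382400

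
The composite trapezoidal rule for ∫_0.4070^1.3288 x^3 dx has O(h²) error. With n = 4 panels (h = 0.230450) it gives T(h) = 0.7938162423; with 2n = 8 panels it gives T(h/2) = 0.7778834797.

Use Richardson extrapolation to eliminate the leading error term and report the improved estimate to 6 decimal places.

0.772573

Error is O(h^2); halving h shrinks it by 2^2 = 4.
Top: 4(0.7778834797) − (0.7938162423) = 2.3177176765
Denominator 4 − 1 = 3.
So the Richardson estimate is 0.7725725588.
Shift from A(h/2): −0.0053109209.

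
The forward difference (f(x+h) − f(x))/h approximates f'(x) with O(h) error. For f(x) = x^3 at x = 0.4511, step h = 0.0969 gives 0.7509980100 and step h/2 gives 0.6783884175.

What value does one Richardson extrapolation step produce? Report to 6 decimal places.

0.605779

The method has order 1: 2^1 = 2.
Top: 2(0.6783884175) − (0.7509980100) = 0.6057788250
0.6057788250 ÷ 1 = 0.6057788250
Correction |R − A(h/2)| = 7.261e-02; gap |A(h/2) − A(h)| = 7.261e-02.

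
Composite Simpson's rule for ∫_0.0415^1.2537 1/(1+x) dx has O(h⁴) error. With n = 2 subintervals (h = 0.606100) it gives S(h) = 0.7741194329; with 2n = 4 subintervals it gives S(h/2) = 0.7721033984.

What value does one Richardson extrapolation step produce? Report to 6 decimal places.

0.771969

With r = 4 the leading error scales as h^4, so the weight is 2^4 = 16.
16×0.7721033984 = 12.3536543744; subtract 0.7741194329 → 11.5795349415
(16×0.7721033984 − 0.7741194329)/(16 − 1) = 0.7719689961
Shift from A(h/2): −0.0001344023.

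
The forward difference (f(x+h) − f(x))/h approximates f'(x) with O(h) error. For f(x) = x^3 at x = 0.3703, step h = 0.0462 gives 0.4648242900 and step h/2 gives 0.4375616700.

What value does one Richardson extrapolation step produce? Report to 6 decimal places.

0.410299

r = 1, so 2^r = 2.
Difference of the inputs: 0.4375616700 − 0.4648242900 = -0.0272626200
Divide by 2^1 − 1 = 1: (-0.0272626200)/1 = -0.0272626200
R = A(h/2) + (A(h/2) − A(h))/1 = 0.4375616700 − 0.0272626200 = 0.4102990500
Shift from A(h/2): −0.0272626200.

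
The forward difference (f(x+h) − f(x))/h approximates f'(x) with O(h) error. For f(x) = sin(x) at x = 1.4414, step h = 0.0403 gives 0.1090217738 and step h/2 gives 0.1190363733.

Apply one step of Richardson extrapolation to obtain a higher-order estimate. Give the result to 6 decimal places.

Leading term ∝ h^1; use weight 2 = 2^1.
2*0.1190363733 = 0.2380727466; subtract 0.1090217738 → 0.1290509728
0.1290509728 ÷ 1 = 0.1290509728

0.129051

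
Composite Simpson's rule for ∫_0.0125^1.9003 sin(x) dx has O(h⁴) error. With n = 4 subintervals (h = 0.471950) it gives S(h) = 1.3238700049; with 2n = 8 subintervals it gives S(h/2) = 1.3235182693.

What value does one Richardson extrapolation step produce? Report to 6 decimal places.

1.323495

Leading term ∝ h^4; use weight 16 = 2^4.
2^4*A(h/2) = 21.1762923088; minus A(h) gives 19.8524223039.
Denominator 16 − 1 = 15.
Result: 1.3234948203
Gap between inputs: 3.517e-04; correction applied: −0.0000234490.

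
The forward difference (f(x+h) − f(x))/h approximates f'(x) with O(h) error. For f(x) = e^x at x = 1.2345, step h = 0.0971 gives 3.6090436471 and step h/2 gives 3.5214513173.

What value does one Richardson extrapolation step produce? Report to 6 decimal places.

3.433859

Order 1 gives 2^r = 2 and 2^r − 1 = 1.
Numerator 2×A(h/2) − A(h) = 2×3.5214513173 − 3.6090436471 = 3.4338589875
R = 3.4338589875/1 = 3.4338589875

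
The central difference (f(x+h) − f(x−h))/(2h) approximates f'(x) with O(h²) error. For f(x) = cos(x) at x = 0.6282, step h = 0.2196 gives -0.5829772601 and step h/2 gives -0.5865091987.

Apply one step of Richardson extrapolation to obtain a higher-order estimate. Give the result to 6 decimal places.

r = 2: numerator weight 4, denominator 3.
4*(-0.5865091987) − (-0.5829772601) = -1.7630595347
Denominator 4 − 1 = 3.
(-1.7630595347) ÷ 3 = -0.5876865116

-0.587687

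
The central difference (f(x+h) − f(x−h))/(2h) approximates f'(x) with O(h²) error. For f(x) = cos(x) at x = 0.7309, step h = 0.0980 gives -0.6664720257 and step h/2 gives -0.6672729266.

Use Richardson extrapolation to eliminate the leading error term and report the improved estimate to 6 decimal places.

r = 2, so 2^r = 4.
2^2 × A(h/2) = -2.6690917064; minus A(h) gives -2.0026196807.
Divide by 2^2 − 1 = 3.
R = (-2.0026196807)/3 = -0.6675398936
Shift from A(h/2): −0.0002669670.

-0.667540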